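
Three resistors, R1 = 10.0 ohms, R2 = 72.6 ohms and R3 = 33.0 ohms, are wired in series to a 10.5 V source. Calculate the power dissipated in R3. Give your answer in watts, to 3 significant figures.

Since the resistors are in series they all carry the loop current I = V/R_total; the power in any one is I²R.
R_total = 10.0 + 72.6 + 33.0 = 115.6 Ω
I = V / R_total = 10.5 / 115.6 = 0.09083 A
P_R3 = I² × R3 = (0.09083)² × 33.0 = 0.2723 W

0.272 W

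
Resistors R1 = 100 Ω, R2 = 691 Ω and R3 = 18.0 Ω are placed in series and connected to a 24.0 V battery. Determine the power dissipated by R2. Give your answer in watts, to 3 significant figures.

Series elements share the same current, so find I first, then use P = I²R.
R_total = 100 + 691 + 18.0 = 809.0 Ω
I = V / R_total = 24.0 / 809.0 = 0.02967 A
P_R2 = I² × R2 = (0.02967)² × 691 = 0.6081 W

0.608 W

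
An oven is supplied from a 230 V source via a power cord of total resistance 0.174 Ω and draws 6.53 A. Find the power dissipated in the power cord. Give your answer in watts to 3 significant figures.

The power cord is a series resistance carrying the load current; its dissipation is I²R_line.
The power cord carries the full 6.53 A.
P_line = I² R_line = (6.530)² × 0.174 = 7.420 W

7.42 W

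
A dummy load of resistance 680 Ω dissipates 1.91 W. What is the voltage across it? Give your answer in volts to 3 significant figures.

Rearranging the power relation for the two known quantities gives V = √(P R).
V = √(1.91 × 680) = 36.04 V

36.0 V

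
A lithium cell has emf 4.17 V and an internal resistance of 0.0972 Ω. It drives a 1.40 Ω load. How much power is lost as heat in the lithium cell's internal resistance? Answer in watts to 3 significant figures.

The source's internal resistance is just another series element carrying I; its dissipation is I²r.
I = ε / (r + R) = 4.17 / (0.0972 + 1.40) = 2.785 A
P_int = I² r = (2.785)² × 0.0972 = 0.7540 W

0.754 W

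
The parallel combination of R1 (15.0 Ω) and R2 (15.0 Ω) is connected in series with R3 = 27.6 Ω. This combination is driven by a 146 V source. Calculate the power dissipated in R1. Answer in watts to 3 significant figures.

Collapse the R1‖R2 pair into one equivalent R_p; then R_p and R3 form a series string.
R_p = (15.0×15.0)/(15.0+15.0) = 7.500 Ω
R_total = R_p + 27.6 = 7.500 + 27.6 = 35.10 Ω
I = V / R_total = 146 / 35.10 = 4.160 A
Voltage across the parallel pair: V_p = I × R_p = 4.160 × 7.500 = 31.20 V
R1 sits across V_p; its power is V_p²/R.
P_R1 = (31.20)² / 15.0 = 64.88 W

64.9 W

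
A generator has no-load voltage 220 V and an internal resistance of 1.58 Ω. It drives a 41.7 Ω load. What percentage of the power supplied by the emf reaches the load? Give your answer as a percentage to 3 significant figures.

96.3 %

Efficiency is P_load / P_total. With a series r and R sharing the same I, P = I²R for each, so η = R/(R+r).
η = R / (R + r) = 41.7 / (41.7 + 1.58) = 0.9635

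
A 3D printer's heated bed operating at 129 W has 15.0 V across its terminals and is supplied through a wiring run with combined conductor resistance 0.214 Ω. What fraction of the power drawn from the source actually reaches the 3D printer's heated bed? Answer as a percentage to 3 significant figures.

89.1 %

I = P / V = 129 / 15.0 = 8.600 A through the wiring run.
P_line = I² R_line = (8.600)² × 0.214 = 15.83 W
P_source = P_load + P_line = 129.0 + 15.83 = 144.8 W
η = P_load / P_source = 129.0 / 144.8 = 0.8907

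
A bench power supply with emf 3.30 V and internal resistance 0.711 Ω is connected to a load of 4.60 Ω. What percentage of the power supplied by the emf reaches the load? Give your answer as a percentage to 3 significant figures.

86.6 %

Efficiency is P_load / P_total. With a series r and R sharing the same I, P = I²R for each, so η = R/(R+r).
η = R / (R + r) = 4.60 / (4.60 + 0.711) = 0.8661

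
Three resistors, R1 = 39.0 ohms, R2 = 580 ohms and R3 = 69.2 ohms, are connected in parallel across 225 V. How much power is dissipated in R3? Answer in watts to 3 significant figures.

732 W

Parallel branches share the same voltage; P = V²/R gives the branch power in one step.
P_R3 = V² / R3 = (225)² / 69.2 Ω = 731.6 W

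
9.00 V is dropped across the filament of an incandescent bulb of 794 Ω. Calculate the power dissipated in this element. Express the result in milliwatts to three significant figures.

102 mW

We know the drop across the element and its resistance — P = V²/R, one step.
P = (9.00 V)² / 794 Ω = 0.1020 W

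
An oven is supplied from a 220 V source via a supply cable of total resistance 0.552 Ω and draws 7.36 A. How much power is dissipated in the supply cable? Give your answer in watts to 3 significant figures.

Only the current and the line resistance are needed for the I²R loss.
The supply cable carries the full 7.36 A.
P_line = I² R_line = (7.360)² × 0.552 = 29.90 W

29.9 W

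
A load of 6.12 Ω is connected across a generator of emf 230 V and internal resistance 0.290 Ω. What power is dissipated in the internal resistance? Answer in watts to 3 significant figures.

373 W

r is in series with the load, so it carries the full circuit current — the loss in it is I²r.
I = ε / (r + R) = 230 / (0.290 + 6.12) = 35.88 A
P_int = I² r = (35.88)² × 0.290 = 373.4 W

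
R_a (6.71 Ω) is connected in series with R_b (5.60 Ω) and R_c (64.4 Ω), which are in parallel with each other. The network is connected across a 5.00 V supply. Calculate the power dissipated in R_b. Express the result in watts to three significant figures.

Replace R_b and R_c with their parallel equivalent so the circuit becomes R_a in series with R_p.
R_p = (5.60×64.4)/(5.60+64.4) = 5.152 Ω
R_total = 6.71 + 5.152 = 11.86 Ω
I = V / R_total = 5.00 / 11.86 = 0.4215 A
Voltage across the parallel pair: V_p = I × R_p = 0.4215 × 5.152 = 2.172 V
With V_p across R_b, its power is V_p²/R_b.
P_R_b = (2.172)² / 5.60 = 0.8421 W

0.842 W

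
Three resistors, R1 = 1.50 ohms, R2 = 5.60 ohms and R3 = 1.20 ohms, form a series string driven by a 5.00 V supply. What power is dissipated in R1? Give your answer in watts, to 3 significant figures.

The current is common to all series resistors; compute it, then apply P = I²R for the target.
R_total = 1.50 + 5.60 + 1.20 = 8.300 Ω
I = V / R_total = 5.00 / 8.300 = 0.6024 A
P_R1 = I² × R1 = (0.6024)² × 1.50 = 0.5443 W

0.544 W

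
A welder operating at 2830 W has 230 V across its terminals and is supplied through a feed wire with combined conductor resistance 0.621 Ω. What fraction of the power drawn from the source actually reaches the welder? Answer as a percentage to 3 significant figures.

96.8 %

I = P / V = 2830 / 230 = 12.30 A through the feed wire.
P_line = I² R_line = (12.30)² × 0.621 = 94.02 W
P_source = P_load + P_line = 2830 + 94.02 = 2924 W
η = P_load / P_source = 2830 / 2924 = 0.9678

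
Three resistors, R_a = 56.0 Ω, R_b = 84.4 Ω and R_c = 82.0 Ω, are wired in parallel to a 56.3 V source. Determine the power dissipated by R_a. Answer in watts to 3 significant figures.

The supply voltage appears across each parallel branch — just use P = V²/R_a.
P_R_a = V² / R_a = (56.3)² / 56.0 Ω = 56.60 W

56.6 W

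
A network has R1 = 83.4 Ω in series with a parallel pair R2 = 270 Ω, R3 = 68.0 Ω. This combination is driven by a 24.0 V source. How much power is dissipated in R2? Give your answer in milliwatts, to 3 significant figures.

Reduce the parallel pair to R_p first; the network is then a simple series string.
R_p = (270×68.0)/(270+68.0) = 54.32 Ω
R_total = 83.4 + 54.32 = 137.7 Ω
I = V / R_total = 24.0 / 137.7 = 0.1743 A
Voltage across the parallel pair: V_p = I × R_p = 0.1743 × 54.32 = 9.466 V
With V_p across R2, its power is V_p²/R2.
P_R2 = (9.466)² / 270 = 0.3319 W

332 mW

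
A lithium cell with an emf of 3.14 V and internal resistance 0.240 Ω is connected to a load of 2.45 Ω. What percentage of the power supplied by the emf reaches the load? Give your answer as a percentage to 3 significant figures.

91.1 %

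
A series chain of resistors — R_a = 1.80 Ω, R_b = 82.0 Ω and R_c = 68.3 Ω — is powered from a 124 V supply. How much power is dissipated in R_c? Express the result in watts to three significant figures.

Every series element carries the same I. Get I from the total resistance, then P = I² × R_c.
R_total = 1.80 + 82.0 + 68.3 = 152.1 Ω
I = V / R_total = 124 / 152.1 = 0.8153 A
P_R_c = I² × R_c = (0.8153)² × 68.3 = 45.39 W

45.4 W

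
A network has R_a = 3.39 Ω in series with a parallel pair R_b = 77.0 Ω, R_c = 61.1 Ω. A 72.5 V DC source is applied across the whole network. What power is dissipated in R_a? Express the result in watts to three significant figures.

12.7 W

Reduce the parallel pair to R_p first; the network is then a simple series string.
R_p = (77.0×61.1)/(77.0+61.1) = 34.07 Ω
R_total = 3.39 + 34.07 = 37.46 Ω
I = V / R_total = 72.5 / 37.46 = 1.936 A
The full supply current passes through R_a: P = I²R.
P_R_a = (1.936)² × 3.39 = 12.70 W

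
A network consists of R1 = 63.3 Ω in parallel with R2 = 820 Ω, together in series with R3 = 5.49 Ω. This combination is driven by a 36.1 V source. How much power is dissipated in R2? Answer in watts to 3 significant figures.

1.33 W

Reduce the parallel combination to a single R_p; the circuit then becomes R_p in series with the remaining resistor.
R_p = (63.3×820)/(63.3+820) = 58.76 Ω
R_total = R_p + 5.49 = 58.76 + 5.49 = 64.25 Ω
I = V / R_total = 36.1 / 64.25 = 0.5618 A
Voltage across the parallel pair: V_p = I × R_p = 0.5618 × 58.76 = 33.02 V
R2 sits across V_p; its power is V_p²/R.
P_R2 = (33.02)² / 820 = 1.329 W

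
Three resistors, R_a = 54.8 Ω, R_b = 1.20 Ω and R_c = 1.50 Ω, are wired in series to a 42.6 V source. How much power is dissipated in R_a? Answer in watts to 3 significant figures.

Series elements share the same current, so find I first, then use P = I²R.
R_total = 54.8 + 1.20 + 1.50 = 57.50 Ω
I = V / R_total = 42.6 / 57.50 = 0.7409 A
P_R_a = I² × R_a = (0.7409)² × 54.8 = 30.08 W

30.1 W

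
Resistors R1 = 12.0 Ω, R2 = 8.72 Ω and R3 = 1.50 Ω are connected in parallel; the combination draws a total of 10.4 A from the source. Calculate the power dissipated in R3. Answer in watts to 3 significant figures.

Only the total current is stated, so first find the parallel equivalent to get the voltage across the combination.
1/R_eq = 1/12.0 + 1/8.72 + 1/1.50 ⇒ R_eq = 1.156 Ω
V = I_total × R_eq = 10.40 × 1.156 = 12.03 V
P_R3 = V² / R3 = (12.03)² / 1.50 = 96.44 W

96.4 W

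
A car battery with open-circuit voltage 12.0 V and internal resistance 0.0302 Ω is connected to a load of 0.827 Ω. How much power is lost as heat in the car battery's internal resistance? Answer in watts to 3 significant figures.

The source's internal resistance is just another series element carrying I; its dissipation is I²r.
I = ε / (r + R) = 12.0 / (0.0302 + 0.827) = 14.00 A
P_int = I² r = (14.00)² × 0.0302 = 5.918 W

5.92 W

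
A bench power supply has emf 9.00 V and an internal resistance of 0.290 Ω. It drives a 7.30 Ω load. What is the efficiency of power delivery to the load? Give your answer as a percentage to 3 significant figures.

The source delivers εI, of which I²R reaches the load and I²r is lost; since I is common, η = R/(R+r).
η = R / (R + r) = 7.30 / (7.30 + 0.290) = 0.9618

96.2 %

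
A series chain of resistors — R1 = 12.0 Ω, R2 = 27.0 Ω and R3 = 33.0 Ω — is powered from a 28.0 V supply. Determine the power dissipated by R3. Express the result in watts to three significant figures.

Every series element carries the same I. Get I from the total resistance, then P = I² × R3.
R_total = 12.0 + 27.0 + 33.0 = 72.00 Ω
I = V / R_total = 28.0 / 72.00 = 0.3889 A
P_R3 = I² × R3 = (0.3889)² × 33.0 = 4.991 W

4.99 W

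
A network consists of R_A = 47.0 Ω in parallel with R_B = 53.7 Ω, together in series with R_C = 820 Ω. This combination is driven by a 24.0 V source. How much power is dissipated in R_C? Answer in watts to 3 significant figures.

Combine R_A and R_B into their parallel equivalent first, reducing the network to two series resistors.
R_p = (47.0×53.7)/(47.0+53.7) = 25.06 Ω
R_total = R_p + 820 = 25.06 + 820 = 845.1 Ω
I = V / R_total = 24.0 / 845.1 = 0.02840 A
R_C carries the full series current, so P = I²R.
P_R_C = (0.02840)² × 820 = 0.6614 W

0.661 W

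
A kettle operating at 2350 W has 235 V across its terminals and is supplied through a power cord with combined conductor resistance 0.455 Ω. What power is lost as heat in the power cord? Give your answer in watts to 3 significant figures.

Only the current and the line resistance are needed for the I²R loss.
I = P / V = 2350 / 235 = 10.00 A through the power cord.
P_line = I² R_line = (10.00)² × 0.455 = 45.50 W

45.5 W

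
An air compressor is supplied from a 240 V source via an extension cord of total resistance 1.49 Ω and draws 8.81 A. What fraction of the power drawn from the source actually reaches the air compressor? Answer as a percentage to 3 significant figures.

The extension cord carries the full 8.81 A.
P_line = I² R_line = (8.810)² × 1.49 = 115.6 W
P_source = V I = 240 × 8.810 = 2114 W; P_load = 1999 W
η = P_load / P_source = 1999 / 2114 = 0.9453

94.5 %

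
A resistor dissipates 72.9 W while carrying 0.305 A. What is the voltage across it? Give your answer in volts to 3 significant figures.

Inverting the appropriate power form: V = P / I.
V = 72.9 / 0.3050 = 239.0 V

239 V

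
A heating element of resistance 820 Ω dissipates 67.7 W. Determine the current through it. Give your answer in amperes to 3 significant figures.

0.287 A

Rearranging the power relation for the two known quantities gives I = √(P / R).
I = √(67.7 / 820) = 0.2873 A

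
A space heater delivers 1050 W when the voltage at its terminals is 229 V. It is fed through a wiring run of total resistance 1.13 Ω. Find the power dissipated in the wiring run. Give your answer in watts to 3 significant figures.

The wiring run is a series resistance carrying the load current; its dissipation is I²R_line.
I = P / V = 1050 / 229 = 4.585 A through the wiring run.
P_line = I² R_line = (4.585)² × 1.13 = 23.76 W

23.8 W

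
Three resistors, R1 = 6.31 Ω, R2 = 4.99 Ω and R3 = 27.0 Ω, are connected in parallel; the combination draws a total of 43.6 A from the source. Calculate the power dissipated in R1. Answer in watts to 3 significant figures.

1920 W

Only the total current is stated, so first find the parallel equivalent to get the voltage across the combination.
1/R_eq = 1/6.31 + 1/4.99 + 1/27.0 ⇒ R_eq = 2.526 Ω
V = I_total × R_eq = 43.60 × 2.526 = 110.1 V
P_R1 = V² / R1 = (110.1)² / 6.31 = 1922 W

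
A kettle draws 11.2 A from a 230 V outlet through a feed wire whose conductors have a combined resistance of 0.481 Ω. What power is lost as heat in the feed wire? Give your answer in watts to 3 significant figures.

60.3 W

The feed wire is a series resistance carrying the load current; its dissipation is I²R_line.
The feed wire carries the full 11.2 A.
P_line = I² R_line = (11.20)² × 0.481 = 60.34 W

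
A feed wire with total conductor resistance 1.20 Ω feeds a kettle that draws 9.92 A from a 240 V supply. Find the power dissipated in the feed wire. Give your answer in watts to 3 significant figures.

The feed wire and load are in series, so the same current flows in both; the loss is I²R_line.
The feed wire carries the full 9.92 A.
P_line = I² R_line = (9.920)² × 1.20 = 118.1 W

118 W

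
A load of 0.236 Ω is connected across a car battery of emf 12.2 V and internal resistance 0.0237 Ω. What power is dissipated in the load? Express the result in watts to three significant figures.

The internal resistance and the load are in series, so the same I flows through both; get I from ε/(r+R), then I²R for the load.
I = ε / (r + R) = 12.2 / (0.0237 + 0.236) = 46.98 A
P_load = I² R = (46.98)² × 0.236 = 520.8 W

521 W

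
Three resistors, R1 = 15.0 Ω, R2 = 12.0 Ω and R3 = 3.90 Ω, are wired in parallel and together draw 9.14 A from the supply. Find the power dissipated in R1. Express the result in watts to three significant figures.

33.7 W

We need the common branch voltage; get it from I_total × R_eq, then P = V²/R for the branch.
1/R_eq = 1/15.0 + 1/12.0 + 1/3.90 ⇒ R_eq = 2.461 Ω
V = I_total × R_eq = 9.140 × 2.461 = 22.49 V
P_R1 = V² / R1 = (22.49)² / 15.0 = 33.72 W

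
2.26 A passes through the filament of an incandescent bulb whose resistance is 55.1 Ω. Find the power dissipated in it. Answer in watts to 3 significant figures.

281 W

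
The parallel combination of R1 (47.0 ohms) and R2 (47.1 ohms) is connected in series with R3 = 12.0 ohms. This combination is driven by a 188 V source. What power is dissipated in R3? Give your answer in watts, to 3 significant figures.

Reduce the parallel combination to a single R_p; the circuit then becomes R_p in series with the remaining resistor.
R_p = (47.0×47.1)/(47.0+47.1) = 23.52 Ω
R_total = R_p + 12.0 = 23.52 + 12.0 = 35.52 Ω
I = V / R_total = 188 / 35.52 = 5.292 A
R3 is the series element, so its power is I²R.
P_R3 = (5.292)² × 12.0 = 336.1 W

336 W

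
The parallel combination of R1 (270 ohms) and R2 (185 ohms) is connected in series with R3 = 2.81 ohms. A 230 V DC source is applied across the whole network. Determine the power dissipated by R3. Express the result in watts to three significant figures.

Collapse the R1‖R2 pair into one equivalent R_p; then R_p and R3 form a series string.
R_p = (270×185)/(270+185) = 109.8 Ω
R_total = R_p + 2.81 = 109.8 + 2.81 = 112.6 Ω
I = V / R_total = 230 / 112.6 = 2.043 A
R3 carries the full series current, so P = I²R.
P_R3 = (2.043)² × 2.81 = 11.73 W

11.7 W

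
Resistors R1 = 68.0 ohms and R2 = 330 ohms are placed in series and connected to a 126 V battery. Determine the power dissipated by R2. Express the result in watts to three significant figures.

The current is common to all series resistors; compute it, then apply P = I²R for the target.
R_total = 68.0 + 330 = 398.0 Ω
I = V / R_total = 126 / 398.0 = 0.3166 A
P_R2 = I² × R2 = (0.3166)² × 330 = 33.07 W

33.1 W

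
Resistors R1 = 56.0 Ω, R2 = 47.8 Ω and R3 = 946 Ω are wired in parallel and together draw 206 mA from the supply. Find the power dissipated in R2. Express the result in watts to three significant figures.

0.559 W

We need the common branch voltage; get it from I_total × R_eq, then P = V²/R for the branch.
1/R_eq = 1/56.0 + 1/47.8 + 1/946 ⇒ R_eq = 25.10 Ω
V = I_total × R_eq = 0.2060 × 25.10 = 5.171 V
P_R2 = V² / R2 = (5.171)² / 47.8 = 0.5595 W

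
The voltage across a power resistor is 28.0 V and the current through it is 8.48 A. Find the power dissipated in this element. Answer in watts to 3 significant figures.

237 W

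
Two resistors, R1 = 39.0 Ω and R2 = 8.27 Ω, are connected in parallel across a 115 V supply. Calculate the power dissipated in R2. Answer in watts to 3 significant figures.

1600 W

Each parallel branch sees the full supply voltage, so P = V²/R applies directly to the target branch.
P_R2 = V² / R2 = (115)² / 8.27 Ω = 1599 W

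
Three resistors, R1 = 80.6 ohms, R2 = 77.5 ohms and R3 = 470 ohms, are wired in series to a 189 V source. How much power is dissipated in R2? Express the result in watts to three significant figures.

7.02 W

The current is common to all series resistors; compute it, then apply P = I²R for the target.
R_total = 80.6 + 77.5 + 470 = 628.1 Ω
I = V / R_total = 189 / 628.1 = 0.3009 A
P_R2 = I² × R2 = (0.3009)² × 77.5 = 7.017 W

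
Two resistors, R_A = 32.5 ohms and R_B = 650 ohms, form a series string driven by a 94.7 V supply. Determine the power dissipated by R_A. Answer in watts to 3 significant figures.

The current is common to all series resistors; compute it, then apply P = I²R for the target.
R_total = 32.5 + 650 = 682.5 Ω
I = V / R_total = 94.7 / 682.5 = 0.1388 A
P_R_A = I² × R_A = (0.1388)² × 32.5 = 0.6257 W

0.626 W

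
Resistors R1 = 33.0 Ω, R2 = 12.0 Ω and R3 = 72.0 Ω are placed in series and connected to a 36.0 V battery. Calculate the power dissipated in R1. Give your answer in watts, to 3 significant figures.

The current is common to all series resistors; compute it, then apply P = I²R for the target.
R_total = 33.0 + 12.0 + 72.0 = 117.0 Ω
I = V / R_total = 36.0 / 117.0 = 0.3077 A
P_R1 = I² × R1 = (0.3077)² × 33.0 = 3.124 W

3.12 W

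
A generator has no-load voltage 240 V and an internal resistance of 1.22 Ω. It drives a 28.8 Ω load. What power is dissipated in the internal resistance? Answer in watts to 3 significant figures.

78.0 W

Internal loss is I²r, with I set by the total series resistance r+R.
I = ε / (r + R) = 240 / (1.22 + 28.8) = 7.995 A
P_int = I² r = (7.995)² × 1.22 = 77.98 W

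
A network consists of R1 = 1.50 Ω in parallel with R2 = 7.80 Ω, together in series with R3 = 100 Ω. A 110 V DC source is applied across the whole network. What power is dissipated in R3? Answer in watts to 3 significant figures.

First find R_p for the parallel pair, then treat R_p + R3 as a series loop.
R_p = (1.50×7.80)/(1.50+7.80) = 1.258 Ω
R_total = R_p + 100 = 1.258 + 100 = 101.3 Ω
I = V / R_total = 110 / 101.3 = 1.086 A
R3 is the series element, so its power is I²R.
P_R3 = (1.086)² × 100 = 118.0 W

118 W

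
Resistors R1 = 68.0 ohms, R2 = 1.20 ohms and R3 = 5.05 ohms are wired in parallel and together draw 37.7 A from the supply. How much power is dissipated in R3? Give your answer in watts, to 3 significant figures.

257 W

Parallel branches share V, not I — compute V via R_eq, then use V²/R for the target branch.
1/R_eq = 1/68.0 + 1/1.20 + 1/5.05 ⇒ R_eq = 0.9560 Ω
V = I_total × R_eq = 37.70 × 0.9560 = 36.04 V
P_R3 = V² / R3 = (36.04)² / 5.05 = 257.2 W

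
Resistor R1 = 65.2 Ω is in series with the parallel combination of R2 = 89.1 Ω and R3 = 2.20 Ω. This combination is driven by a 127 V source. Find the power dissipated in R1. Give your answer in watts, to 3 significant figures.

232 W

First combine the parallel branches into one equivalent R_p, then R1 + R_p is a series pair.
R_p = (89.1×2.20)/(89.1+2.20) = 2.147 Ω
R_total = 65.2 + 2.147 = 67.35 Ω
I = V / R_total = 127 / 67.35 = 1.886 A
R1 carries the full series current, so P = I²R.
P_R1 = (1.886)² × 65.2 = 231.9 W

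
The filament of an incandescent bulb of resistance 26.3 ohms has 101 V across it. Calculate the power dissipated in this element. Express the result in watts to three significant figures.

We know the drop across the element and its resistance — P = V²/R, one step.
P = (101 V)² / 26.3 Ω = 387.9 W

388 W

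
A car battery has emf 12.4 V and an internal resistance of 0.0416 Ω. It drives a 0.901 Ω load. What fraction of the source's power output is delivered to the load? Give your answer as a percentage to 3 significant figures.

95.6 %

η = P_load/(P_load+P_int) = I²R/(I²R+I²r) = R/(R+r) — the I² cancels for series elements.
η = R / (R + r) = 0.901 / (0.901 + 0.0416) = 0.9559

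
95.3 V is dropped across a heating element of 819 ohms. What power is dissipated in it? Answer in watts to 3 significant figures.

11.1 W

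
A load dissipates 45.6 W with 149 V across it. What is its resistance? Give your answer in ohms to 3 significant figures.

Rearranging the power relation for the two known quantities gives R = V² / P.
R = (149)² / 45.6 = 486.9 Ω

487 Ω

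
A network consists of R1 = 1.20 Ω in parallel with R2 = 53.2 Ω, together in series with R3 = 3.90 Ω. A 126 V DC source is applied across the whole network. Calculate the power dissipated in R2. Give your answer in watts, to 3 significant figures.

Combine R1 and R2 into their parallel equivalent first, reducing the network to two series resistors.
R_p = (1.20×53.2)/(1.20+53.2) = 1.174 Ω
R_total = R_p + 3.90 = 1.174 + 3.90 = 5.074 Ω
I = V / R_total = 126 / 5.074 = 24.83 A
Voltage across the parallel pair: V_p = I × R_p = 24.83 × 1.174 = 29.14 V
R2 has V_p across it, so P = V_p²/R2.
P_R2 = (29.14)² / 53.2 = 15.97 W

16.0 W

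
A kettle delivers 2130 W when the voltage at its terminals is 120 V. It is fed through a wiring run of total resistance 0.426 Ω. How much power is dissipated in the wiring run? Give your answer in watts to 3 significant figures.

134 W

Only the current and the line resistance are needed for the I²R loss.
I = P / V = 2130 / 120 = 17.75 A through the wiring run.
P_line = I² R_line = (17.75)² × 0.426 = 134.2 W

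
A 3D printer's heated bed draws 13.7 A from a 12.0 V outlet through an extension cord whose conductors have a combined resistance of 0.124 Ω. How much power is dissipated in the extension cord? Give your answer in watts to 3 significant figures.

The extension cord is a series resistance carrying the load current; its dissipation is I²R_line.
The extension cord carries the full 13.7 A.
P_line = I² R_line = (13.70)² × 0.124 = 23.27 W

23.3 W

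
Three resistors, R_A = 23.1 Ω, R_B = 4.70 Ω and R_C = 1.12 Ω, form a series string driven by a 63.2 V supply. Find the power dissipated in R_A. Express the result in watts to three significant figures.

Series elements share the same current, so find I first, then use P = I²R.
R_total = 23.1 + 4.70 + 1.12 = 28.92 Ω
I = V / R_total = 63.2 / 28.92 = 2.185 A
P_R_A = I² × R_A = (2.185)² × 23.1 = 110.3 W

110 W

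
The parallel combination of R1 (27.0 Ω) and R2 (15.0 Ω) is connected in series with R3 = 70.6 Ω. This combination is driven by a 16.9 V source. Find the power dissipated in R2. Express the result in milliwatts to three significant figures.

Combine R1 and R2 into their parallel equivalent first, reducing the network to two series resistors.
R_p = (27.0×15.0)/(27.0+15.0) = 9.643 Ω
R_total = R_p + 70.6 = 9.643 + 70.6 = 80.24 Ω
I = V / R_total = 16.9 / 80.24 = 0.2106 A
Voltage across the parallel pair: V_p = I × R_p = 0.2106 × 9.643 = 2.031 V
Use P = V²/R for R2 with V = V_p.
P_R2 = (2.031)² / 15.0 = 0.2750 W

275 mW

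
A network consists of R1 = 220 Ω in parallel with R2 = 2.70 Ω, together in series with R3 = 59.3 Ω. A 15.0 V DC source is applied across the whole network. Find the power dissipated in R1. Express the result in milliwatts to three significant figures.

1.89 mW

Collapse the R1‖R2 pair into one equivalent R_p; then R_p and R3 form a series string.
R_p = (220×2.70)/(220+2.70) = 2.667 Ω
R_total = R_p + 59.3 = 2.667 + 59.3 = 61.97 Ω
I = V / R_total = 15.0 / 61.97 = 0.2421 A
Voltage across the parallel pair: V_p = I × R_p = 0.2421 × 2.667 = 0.6456 V
Use P = V²/R for R1 with V = V_p.
P_R1 = (0.6456)² / 220 = 0.001895 W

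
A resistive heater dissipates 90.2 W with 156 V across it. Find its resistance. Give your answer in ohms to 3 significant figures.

270 Ω

Rearranging the power relation for the two known quantities gives R = V² / P.
R = (156)² / 90.2 = 269.8 Ω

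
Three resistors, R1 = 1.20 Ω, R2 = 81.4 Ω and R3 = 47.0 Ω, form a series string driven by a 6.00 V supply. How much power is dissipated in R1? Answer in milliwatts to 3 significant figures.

Since the resistors are in series they all carry the loop current I = V/R_total; the power in any one is I²R.
R_total = 1.20 + 81.4 + 47.0 = 129.6 Ω
I = V / R_total = 6.00 / 129.6 = 0.04630 A
P_R1 = I² × R1 = (0.04630)² × 1.20 = 0.002572 W

2.57 mW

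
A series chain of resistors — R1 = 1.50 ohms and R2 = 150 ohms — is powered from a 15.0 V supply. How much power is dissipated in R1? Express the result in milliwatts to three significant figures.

Series elements share the same current, so find I first, then use P = I²R.
R_total = 1.50 + 150 = 151.5 Ω
I = V / R_total = 15.0 / 151.5 = 0.09901 A
P_R1 = I² × R1 = (0.09901)² × 1.50 = 0.01470 W

14.7 mW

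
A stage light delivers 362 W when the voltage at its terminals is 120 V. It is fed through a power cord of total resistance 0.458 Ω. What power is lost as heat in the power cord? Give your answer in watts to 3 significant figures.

4.17 W

Only the current and the line resistance are needed for the I²R loss.
I = P / V = 362 / 120 = 3.017 A through the power cord.
P_line = I² R_line = (3.017)² × 0.458 = 4.168 W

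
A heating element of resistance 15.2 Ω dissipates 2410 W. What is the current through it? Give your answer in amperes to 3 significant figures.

12.6 A

The two known quantities fix the third via I = √(P / R).
I = √(2410 / 15.2) = 12.59 A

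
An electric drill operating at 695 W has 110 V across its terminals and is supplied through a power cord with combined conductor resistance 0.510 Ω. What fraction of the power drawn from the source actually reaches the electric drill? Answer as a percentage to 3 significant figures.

I = P / V = 695 / 110 = 6.318 A through the power cord.
P_line = I² R_line = (6.318)² × 0.510 = 20.36 W
P_source = P_load + P_line = 695.0 + 20.36 = 715.4 W
η = P_load / P_source = 695.0 / 715.4 = 0.9715

97.2 %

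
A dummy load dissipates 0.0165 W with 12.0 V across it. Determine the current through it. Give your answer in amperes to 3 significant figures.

0.00138 A

Rearranging the power relation for the two known quantities gives I = P / V.
I = 0.0165 / 12.0 = 0.001375 A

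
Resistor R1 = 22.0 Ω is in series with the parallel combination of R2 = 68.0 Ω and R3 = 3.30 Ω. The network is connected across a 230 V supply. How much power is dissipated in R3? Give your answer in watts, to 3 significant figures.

251 W

Collapse R2‖R3 to a single equivalent, reducing the network to two series elements.
R_p = (68.0×3.30)/(68.0+3.30) = 3.147 Ω
R_total = 22.0 + 3.147 = 25.15 Ω
I = V / R_total = 230 / 25.15 = 9.146 A
Voltage across the parallel pair: V_p = I × R_p = 9.146 × 3.147 = 28.79 V
R3 is across V_p, so use P = V²/R for that branch.
P_R3 = (28.79)² / 3.30 = 251.1 W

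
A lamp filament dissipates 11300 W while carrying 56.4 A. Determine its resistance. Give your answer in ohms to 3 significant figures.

3.55 Ω

Rearranging the power relation for the two known quantities gives R = P / I².
R = 11300 / (56.40)² = 3.552 Ω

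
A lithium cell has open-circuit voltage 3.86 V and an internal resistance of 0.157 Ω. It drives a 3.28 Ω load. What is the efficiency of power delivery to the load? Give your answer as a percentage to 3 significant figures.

Efficiency is P_load / P_total. With a series r and R sharing the same I, P = I²R for each, so η = R/(R+r).
η = R / (R + r) = 3.28 / (3.28 + 0.157) = 0.9543

95.4 %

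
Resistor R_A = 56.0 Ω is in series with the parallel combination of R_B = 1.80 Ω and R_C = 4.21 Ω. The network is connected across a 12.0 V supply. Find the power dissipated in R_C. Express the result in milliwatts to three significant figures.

Collapse R_B‖R_C to a single equivalent, reducing the network to two series elements.
R_p = (1.80×4.21)/(1.80+4.21) = 1.261 Ω
R_total = 56.0 + 1.261 = 57.26 Ω
I = V / R_total = 12.0 / 57.26 = 0.2096 A
Voltage across the parallel pair: V_p = I × R_p = 0.2096 × 1.261 = 0.2642 V
R_C is across V_p, so use P = V²/R for that branch.
P_R_C = (0.2642)² / 4.21 = 0.01659 W

16.6 mW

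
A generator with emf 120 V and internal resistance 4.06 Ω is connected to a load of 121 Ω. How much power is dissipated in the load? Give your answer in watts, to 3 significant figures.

111 W

With r and R in series, I = ε/(r+R); the load dissipates I²R.
I = ε / (r + R) = 120 / (4.06 + 121) = 0.9595 A
P_load = I² R = (0.9595)² × 121 = 111.4 W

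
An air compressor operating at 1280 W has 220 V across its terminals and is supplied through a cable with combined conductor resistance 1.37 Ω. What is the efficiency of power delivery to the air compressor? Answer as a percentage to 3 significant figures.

96.5 %

I = P / V = 1280 / 220 = 5.818 A through the cable.
P_line = I² R_line = (5.818)² × 1.37 = 46.38 W
P_source = P_load + P_line = 1280 + 46.38 = 1326 W
η = P_load / P_source = 1280 / 1326 = 0.9650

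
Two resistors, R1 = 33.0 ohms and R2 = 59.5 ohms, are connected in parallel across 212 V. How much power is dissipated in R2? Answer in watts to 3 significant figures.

The supply voltage appears across each parallel branch — just use P = V²/R2.
P_R2 = V² / R2 = (212)² / 59.5 Ω = 755.4 W

755 W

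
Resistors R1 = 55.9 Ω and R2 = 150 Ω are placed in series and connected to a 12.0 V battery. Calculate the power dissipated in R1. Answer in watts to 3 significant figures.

0.190 W

In a series string the same current flows through every resistor — find that current, then P = I²R for the one we want.
R_total = 55.9 + 150 = 205.9 Ω
I = V / R_total = 12.0 / 205.9 = 0.05828 A
P_R1 = I² × R1 = (0.05828)² × 55.9 = 0.1899 W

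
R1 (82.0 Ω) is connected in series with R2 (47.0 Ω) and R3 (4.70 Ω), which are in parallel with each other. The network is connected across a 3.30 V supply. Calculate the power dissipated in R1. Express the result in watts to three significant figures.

Reduce the parallel pair to R_p first; the network is then a simple series string.
R_p = (47.0×4.70)/(47.0+4.70) = 4.273 Ω
R_total = 82.0 + 4.273 = 86.27 Ω
I = V / R_total = 3.30 / 86.27 = 0.03825 A
R1 is in the main series path, so its power is I²R1.
P_R1 = (0.03825)² × 82.0 = 0.1200 W

0.120 W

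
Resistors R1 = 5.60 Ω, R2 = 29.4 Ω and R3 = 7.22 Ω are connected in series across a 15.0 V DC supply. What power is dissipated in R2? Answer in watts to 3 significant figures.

The current is common to all series resistors; compute it, then apply P = I²R for the target.
R_total = 5.60 + 29.4 + 7.22 = 42.22 Ω
I = V / R_total = 15.0 / 42.22 = 0.3553 A
P_R2 = I² × R2 = (0.3553)² × 29.4 = 3.711 W

3.71 W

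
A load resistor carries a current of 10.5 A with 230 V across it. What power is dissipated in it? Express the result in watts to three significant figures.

V and I are known directly — P = V I, no intermediate step needed.
P = 230 V × 10.50 A = 2415 W

2420 W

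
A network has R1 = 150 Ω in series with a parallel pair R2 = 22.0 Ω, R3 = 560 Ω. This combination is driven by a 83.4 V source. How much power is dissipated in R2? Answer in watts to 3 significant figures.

4.84 W

Collapse R2‖R3 to a single equivalent, reducing the network to two series elements.
R_p = (22.0×560)/(22.0+560) = 21.17 Ω
R_total = 150 + 21.17 = 171.2 Ω
I = V / R_total = 83.4 / 171.2 = 0.4872 A
Voltage across the parallel pair: V_p = I × R_p = 0.4872 × 21.17 = 10.31 V
R2 sees V_p directly, so P = V_p² / R2.
P_R2 = (10.31)² / 22.0 = 4.835 W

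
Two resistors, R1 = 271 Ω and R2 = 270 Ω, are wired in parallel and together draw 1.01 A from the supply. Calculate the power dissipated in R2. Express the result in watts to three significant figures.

Parallel branches share V, not I — compute V via R_eq, then use V²/R for the target branch.
1/R_eq = 1/271 + 1/270 ⇒ R_eq = 135.2 Ω
V = I_total × R_eq = 1.010 × 135.2 = 136.6 V
P_R2 = V² / R2 = (136.6)² / 270 = 69.11 W

69.1 W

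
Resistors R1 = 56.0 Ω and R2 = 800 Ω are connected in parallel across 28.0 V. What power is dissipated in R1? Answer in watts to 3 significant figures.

Each parallel branch sees the full supply voltage, so P = V²/R applies directly to the target branch.
P_R1 = V² / R1 = (28.0)² / 56.0 Ω = 14.00 W

14.0 W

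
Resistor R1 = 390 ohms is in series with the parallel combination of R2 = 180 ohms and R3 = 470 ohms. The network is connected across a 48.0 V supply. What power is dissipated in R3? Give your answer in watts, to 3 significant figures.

0.307 W

Replace R2 and R3 with their parallel equivalent so the circuit becomes R1 in series with R_p.
R_p = (180×470)/(180+470) = 130.2 Ω
R_total = 390 + 130.2 = 520.2 Ω
I = V / R_total = 48.0 / 520.2 = 0.09228 A
Voltage across the parallel pair: V_p = I × R_p = 0.09228 × 130.2 = 12.01 V
With V_p across R3, its power is V_p²/R3.
P_R3 = (12.01)² / 470 = 0.3069 W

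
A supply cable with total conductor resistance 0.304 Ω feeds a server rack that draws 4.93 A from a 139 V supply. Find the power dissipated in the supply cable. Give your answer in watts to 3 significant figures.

Only the current and the line resistance are needed for the I²R loss.
The supply cable carries the full 4.93 A.
P_line = I² R_line = (4.930)² × 0.304 = 7.389 W

7.39 W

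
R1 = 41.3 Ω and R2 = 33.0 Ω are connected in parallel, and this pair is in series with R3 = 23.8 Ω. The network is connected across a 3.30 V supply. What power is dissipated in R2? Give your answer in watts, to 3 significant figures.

0.0625 W

Combine R1 and R2 into their parallel equivalent first, reducing the network to two series resistors.
R_p = (41.3×33.0)/(41.3+33.0) = 18.34 Ω
R_total = R_p + 23.8 = 18.34 + 23.8 = 42.14 Ω
I = V / R_total = 3.30 / 42.14 = 0.07830 A
Voltage across the parallel pair: V_p = I × R_p = 0.07830 × 18.34 = 1.436 V
Use P = V²/R for R2 with V = V_p.
P_R2 = (1.436)² / 33.0 = 0.06252 W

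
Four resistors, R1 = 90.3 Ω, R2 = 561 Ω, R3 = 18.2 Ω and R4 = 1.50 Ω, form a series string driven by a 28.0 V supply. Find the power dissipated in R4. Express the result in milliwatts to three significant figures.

2.61 mW

Since the resistors are in series they all carry the loop current I = V/R_total; the power in any one is I²R.
R_total = 90.3 + 561 + 18.2 + 1.50 = 671.0 Ω
I = V / R_total = 28.0 / 671.0 = 0.04173 A
P_R4 = I² × R4 = (0.04173)² × 1.50 = 0.002612 W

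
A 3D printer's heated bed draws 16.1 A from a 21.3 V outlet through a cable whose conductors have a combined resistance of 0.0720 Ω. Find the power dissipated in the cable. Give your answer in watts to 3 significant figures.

The cable is a series resistance carrying the load current; its dissipation is I²R_line.
The cable carries the full 16.1 A.
P_line = I² R_line = (16.10)² × 0.0720 = 18.66 W

18.7 W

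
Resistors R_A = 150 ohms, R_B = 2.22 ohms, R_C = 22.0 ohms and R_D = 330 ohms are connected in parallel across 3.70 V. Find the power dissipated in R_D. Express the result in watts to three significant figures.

The supply voltage appears across each parallel branch — just use P = V²/R_D.
P_R_D = V² / R_D = (3.70)² / 330 Ω = 0.04148 W

0.0415 W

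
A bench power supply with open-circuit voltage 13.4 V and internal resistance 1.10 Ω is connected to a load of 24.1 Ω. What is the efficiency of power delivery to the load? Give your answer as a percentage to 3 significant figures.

95.6 %

Efficiency is P_load / P_total. With a series r and R sharing the same I, P = I²R for each, so η = R/(R+r).
η = R / (R + r) = 24.1 / (24.1 + 1.10) = 0.9563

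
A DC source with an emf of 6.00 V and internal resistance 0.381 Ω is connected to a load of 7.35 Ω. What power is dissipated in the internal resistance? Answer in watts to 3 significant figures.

The source's internal resistance is just another series element carrying I; its dissipation is I²r.
I = ε / (r + R) = 6.00 / (0.381 + 7.35) = 0.7761 A
P_int = I² r = (0.7761)² × 0.381 = 0.2295 W

0.229 W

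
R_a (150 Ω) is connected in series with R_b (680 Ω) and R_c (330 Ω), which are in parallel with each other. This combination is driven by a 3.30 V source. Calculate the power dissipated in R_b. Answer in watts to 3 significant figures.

0.00571 W

Reduce the parallel pair to R_p first; the network is then a simple series string.
R_p = (680×330)/(680+330) = 222.2 Ω
R_total = 150 + 222.2 = 372.2 Ω
I = V / R_total = 3.30 / 372.2 = 0.008867 A
Voltage across the parallel pair: V_p = I × R_p = 0.008867 × 222.2 = 1.970 V
With V_p across R_b, its power is V_p²/R_b.
P_R_b = (1.970)² / 680 = 0.005707 W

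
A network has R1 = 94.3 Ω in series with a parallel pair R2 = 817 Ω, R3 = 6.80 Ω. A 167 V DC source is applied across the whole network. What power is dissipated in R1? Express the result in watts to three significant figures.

Collapse R2‖R3 to a single equivalent, reducing the network to two series elements.
R_p = (817×6.80)/(817+6.80) = 6.744 Ω
R_total = 94.3 + 6.744 = 101.0 Ω
I = V / R_total = 167 / 101.0 = 1.653 A
The full supply current passes through R1: P = I²R.
P_R1 = (1.653)² × 94.3 = 257.6 W

258 W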